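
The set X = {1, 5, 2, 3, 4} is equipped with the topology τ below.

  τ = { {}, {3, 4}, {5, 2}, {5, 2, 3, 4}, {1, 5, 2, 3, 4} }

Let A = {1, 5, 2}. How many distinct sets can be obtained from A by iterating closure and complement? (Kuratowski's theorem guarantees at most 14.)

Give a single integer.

cl via duality: int({3, 4}) = {3, 4}, so X∖{3, 4} = {1, 5, 2}
Write k for closure, c for complement:
  1. A     = {1, 5, 2}
  2. cA    = {3, 4}
  3. kcA   = {1, 3, 4}
  4. ckcA  = {5, 2}
applying k or c yields no new set

4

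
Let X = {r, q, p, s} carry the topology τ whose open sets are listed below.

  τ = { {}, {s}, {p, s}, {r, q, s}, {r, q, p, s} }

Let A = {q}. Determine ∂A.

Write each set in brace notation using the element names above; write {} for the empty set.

{r, q}

opens ⊆ A: {}; union → int = {}
complement {r, p, s}; its interior {p, s}; cl(A) = X∖{p, s} = {r, q}
boundary = {r, q} ∖ {} = {r, q}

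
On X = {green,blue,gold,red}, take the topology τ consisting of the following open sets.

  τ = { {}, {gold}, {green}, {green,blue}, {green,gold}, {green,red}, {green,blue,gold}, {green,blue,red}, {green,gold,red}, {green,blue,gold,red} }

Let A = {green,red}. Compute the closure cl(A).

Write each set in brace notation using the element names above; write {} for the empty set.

closure: X∖int(X∖A) = X∖{gold} = {green,blue,red}

{green,blue,red}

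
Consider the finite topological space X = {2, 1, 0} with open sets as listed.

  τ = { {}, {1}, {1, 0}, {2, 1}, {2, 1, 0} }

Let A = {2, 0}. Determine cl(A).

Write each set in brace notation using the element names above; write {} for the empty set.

{2, 0}

cl via duality: int({1}) = {1}, so X∖{1} = {2, 0}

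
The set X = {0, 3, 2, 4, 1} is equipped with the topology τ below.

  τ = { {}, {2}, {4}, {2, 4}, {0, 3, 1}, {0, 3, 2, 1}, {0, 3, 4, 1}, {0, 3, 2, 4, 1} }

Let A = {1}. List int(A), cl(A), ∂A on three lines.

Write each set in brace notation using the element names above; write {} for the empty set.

open subsets of A: {}; so int(A) = {}
closure: X∖int(X∖A) = X∖{2, 4} = {0, 3, 1}
∂A = {0, 3, 1} minus {} = {0, 3, 1}

int(A) = {}
cl(A)  = {0, 3, 1}
∂A     = {0, 3, 1}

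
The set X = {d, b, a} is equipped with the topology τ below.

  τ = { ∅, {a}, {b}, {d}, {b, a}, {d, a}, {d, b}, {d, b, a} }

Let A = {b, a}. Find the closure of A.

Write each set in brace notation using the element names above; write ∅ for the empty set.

complement {d}; its interior {d}; cl(A) = X∖{d} = {b, a}

{b, a}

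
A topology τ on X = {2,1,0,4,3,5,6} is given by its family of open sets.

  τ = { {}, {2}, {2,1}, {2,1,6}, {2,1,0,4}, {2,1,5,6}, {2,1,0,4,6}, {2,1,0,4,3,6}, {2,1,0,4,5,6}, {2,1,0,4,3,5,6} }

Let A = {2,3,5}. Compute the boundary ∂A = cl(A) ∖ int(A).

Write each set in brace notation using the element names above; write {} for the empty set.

{1,0,4,3,5,6}

open subsets of A: {}, {2}; so int(A) = {2}
closure: X∖int(X∖A) = X∖{} = {2,1,0,4,3,5,6}
∂A = {2,1,0,4,3,5,6} minus {2} = {1,0,4,3,5,6}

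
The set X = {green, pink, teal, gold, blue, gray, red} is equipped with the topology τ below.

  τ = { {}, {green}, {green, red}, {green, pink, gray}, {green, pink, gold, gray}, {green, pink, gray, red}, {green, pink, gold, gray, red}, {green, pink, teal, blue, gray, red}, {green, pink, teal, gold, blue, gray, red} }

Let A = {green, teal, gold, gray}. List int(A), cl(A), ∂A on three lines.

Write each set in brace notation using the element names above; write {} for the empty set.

int(A) = {green}
cl(A)  = {green, pink, teal, gold, blue, gray, red}
∂A     = {pink, teal, gold, blue, gray, red}

opens ⊆ A: {}, {green}; union → int = {green}
complement {pink, blue, red}; its interior {}; cl(A) = X∖{} = {green, pink, teal, gold, blue, gray, red}
boundary = {green, pink, teal, gold, blue, gray, red} ∖ {green} = {pink, teal, gold, blue, gray, red}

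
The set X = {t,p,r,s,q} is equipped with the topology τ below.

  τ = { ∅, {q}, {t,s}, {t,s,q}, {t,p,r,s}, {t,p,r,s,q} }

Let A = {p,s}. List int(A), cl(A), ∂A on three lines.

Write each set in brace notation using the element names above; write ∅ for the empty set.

U open, U⊆A: ∅. int(A) = ⋃ = ∅
X∖A={t,r,q}, int(X∖A)={q}, hence cl(A)={t,p,r,s}
∂A: remove int from cl → {t,p,r,s}

int(A) = ∅
cl(A)  = {t,p,r,s}
∂A     = {t,p,r,s}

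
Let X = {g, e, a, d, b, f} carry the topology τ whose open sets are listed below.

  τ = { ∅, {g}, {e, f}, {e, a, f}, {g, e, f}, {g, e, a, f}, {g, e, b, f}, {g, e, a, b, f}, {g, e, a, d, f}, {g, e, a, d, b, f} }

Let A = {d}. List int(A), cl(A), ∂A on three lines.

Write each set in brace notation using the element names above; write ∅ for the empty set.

int(A) = ∅
cl(A)  = {d}
∂A     = {d}

open subsets of A: ∅; so int(A) = ∅
closure: X∖int(X∖A) = X∖{g, e, a, b, f} = {d}
∂A = {d} minus ∅ = {d}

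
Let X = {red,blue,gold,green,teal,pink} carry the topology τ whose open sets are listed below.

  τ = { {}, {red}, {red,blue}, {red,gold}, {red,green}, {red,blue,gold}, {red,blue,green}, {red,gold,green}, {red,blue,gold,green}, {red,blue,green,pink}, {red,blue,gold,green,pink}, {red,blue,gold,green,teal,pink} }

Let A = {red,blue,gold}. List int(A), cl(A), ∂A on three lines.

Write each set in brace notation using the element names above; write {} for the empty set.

int(A) = {red,blue,gold}
cl(A)  = {red,blue,gold,green,teal,pink}
∂A     = {green,teal,pink}

U open, U⊆A: {}, {red}, {red,gold}, {red,blue}, {red,blue,gold}. int(A) = ⋃ = {red,blue,gold}
X∖A={green,teal,pink}, int(X∖A)={}, hence cl(A)={red,blue,gold,green,teal,pink}
∂A: remove int from cl → {green,teal,pink}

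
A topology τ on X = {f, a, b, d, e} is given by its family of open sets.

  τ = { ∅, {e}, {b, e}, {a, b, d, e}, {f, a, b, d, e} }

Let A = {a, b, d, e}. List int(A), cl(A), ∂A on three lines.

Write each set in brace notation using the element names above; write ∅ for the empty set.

int(A) = {a, b, d, e}
cl(A)  = {f, a, b, d, e}
∂A     = {f}

opens ⊆ A: ∅, {e}, {b, e}, {a, b, d, e}; union → int = {a, b, d, e}
complement {f}; its interior ∅; cl(A) = X∖∅ = {f, a, b, d, e}
boundary = {f, a, b, d, e} ∖ {a, b, d, e} = {f}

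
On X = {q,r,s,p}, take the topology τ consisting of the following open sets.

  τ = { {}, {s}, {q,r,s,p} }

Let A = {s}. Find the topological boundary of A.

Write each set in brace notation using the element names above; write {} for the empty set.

{q,r,p}

open subsets of A: {}, {s}; so int(A) = {s}
closure: X∖int(X∖A) = X∖{} = {q,r,s,p}
∂A = {q,r,s,p} minus {s} = {q,r,p}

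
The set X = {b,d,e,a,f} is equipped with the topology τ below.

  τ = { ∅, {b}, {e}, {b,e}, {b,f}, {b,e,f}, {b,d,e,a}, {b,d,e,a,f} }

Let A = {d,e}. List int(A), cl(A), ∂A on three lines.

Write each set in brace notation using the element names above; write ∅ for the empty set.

int(A) = {e}
cl(A)  = {d,e,a}
∂A     = {d,a}

open subsets of A: ∅, {e}; so int(A) = {e}
closure: X∖int(X∖A) = X∖{b,f} = {d,e,a}
∂A = {d,e,a} minus {e} = {d,a}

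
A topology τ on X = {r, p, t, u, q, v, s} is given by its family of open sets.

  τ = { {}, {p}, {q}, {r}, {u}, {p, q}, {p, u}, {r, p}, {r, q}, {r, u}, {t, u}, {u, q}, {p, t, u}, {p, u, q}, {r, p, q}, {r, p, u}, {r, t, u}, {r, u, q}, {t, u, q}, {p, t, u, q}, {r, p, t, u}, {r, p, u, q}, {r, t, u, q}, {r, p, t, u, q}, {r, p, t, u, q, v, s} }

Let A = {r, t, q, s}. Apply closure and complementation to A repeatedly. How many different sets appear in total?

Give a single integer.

8

X∖A={p, u, v}, int(X∖A)={p, u}, hence cl(A)={r, t, q, v, s}
Orbit (k=closure, c=complement):
  1. A     = {r, t, q, s}
  2. kA    = {r, t, q, v, s}
  3. cA    = {p, u, v}
  4. ckA   = {p, u}
  5. kcA   = {p, t, u, v, s}
  6. ckcA  = {r, q}
  7. kckcA = {r, q, v, s}
  8. ckckcA = {p, t, u}
(closed under both — stop)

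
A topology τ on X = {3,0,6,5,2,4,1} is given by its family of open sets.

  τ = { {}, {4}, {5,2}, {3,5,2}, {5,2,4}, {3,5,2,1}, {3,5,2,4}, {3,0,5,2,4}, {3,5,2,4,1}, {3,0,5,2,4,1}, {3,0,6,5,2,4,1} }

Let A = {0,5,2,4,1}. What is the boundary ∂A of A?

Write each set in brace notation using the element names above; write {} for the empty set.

opens ⊆ A: {}, {4}, {5,2}, {5,2,4}; union → int = {5,2,4}
complement {3,6}; its interior {}; cl(A) = X∖{} = {3,0,6,5,2,4,1}
boundary = {3,0,6,5,2,4,1} ∖ {5,2,4} = {3,0,6,1}

{3,0,6,1}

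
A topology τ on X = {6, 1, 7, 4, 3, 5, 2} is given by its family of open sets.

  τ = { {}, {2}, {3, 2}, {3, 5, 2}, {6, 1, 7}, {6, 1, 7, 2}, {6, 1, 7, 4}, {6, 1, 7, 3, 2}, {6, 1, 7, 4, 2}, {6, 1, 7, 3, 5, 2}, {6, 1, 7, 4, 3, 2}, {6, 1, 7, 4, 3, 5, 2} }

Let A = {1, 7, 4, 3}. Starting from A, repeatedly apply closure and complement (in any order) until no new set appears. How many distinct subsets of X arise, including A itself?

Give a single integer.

closure: X∖int(X∖A) = X∖{2} = {6, 1, 7, 4, 3, 5}
Let k=closure and c=complement:
  1. A     = {1, 7, 4, 3}
  2. kA    = {6, 1, 7, 4, 3, 5}
  3. cA    = {6, 5, 2}
  4. ckA   = {2}
  5. kcA   = {6, 1, 7, 4, 3, 5, 2}
  6. kckA  = {3, 5, 2}
  7. ckcA  = {}
  8. ckckA = {6, 1, 7, 4}
— saturated at 8

8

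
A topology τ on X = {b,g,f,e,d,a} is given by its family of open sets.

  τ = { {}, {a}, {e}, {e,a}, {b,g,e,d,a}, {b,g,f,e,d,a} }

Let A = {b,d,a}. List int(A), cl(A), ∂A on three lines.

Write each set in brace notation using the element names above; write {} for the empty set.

int(A) = {a}
cl(A)  = {b,g,f,d,a}
∂A     = {b,g,f,d}

U open, U⊆A: {}, {a}. int(A) = ⋃ = {a}
X∖A={g,f,e}, int(X∖A)={e}, hence cl(A)={b,g,f,d,a}
∂A: remove int from cl → {b,g,f,d}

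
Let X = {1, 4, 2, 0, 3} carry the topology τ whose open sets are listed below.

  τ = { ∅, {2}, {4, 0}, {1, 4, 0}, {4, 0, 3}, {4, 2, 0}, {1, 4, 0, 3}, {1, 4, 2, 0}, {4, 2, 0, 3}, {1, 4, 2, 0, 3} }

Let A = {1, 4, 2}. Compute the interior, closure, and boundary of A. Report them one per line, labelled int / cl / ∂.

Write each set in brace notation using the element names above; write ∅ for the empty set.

int(A) = {2}
cl(A)  = {1, 4, 2, 0, 3}
∂A     = {1, 4, 0, 3}

open subsets of A: ∅, {2}; so int(A) = {2}
closure: X∖int(X∖A) = X∖∅ = {1, 4, 2, 0, 3}
∂A = {1, 4, 2, 0, 3} minus {2} = {1, 4, 0, 3}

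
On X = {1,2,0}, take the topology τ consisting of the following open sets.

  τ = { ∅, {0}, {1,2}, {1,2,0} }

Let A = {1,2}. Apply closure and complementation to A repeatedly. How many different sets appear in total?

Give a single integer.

cl via duality: int({0}) = {0}, so X∖{0} = {1,2}
Write k for closure, c for complement:
  1. A     = {1,2}
  2. cA    = {0}
applying k or c yields no new set

2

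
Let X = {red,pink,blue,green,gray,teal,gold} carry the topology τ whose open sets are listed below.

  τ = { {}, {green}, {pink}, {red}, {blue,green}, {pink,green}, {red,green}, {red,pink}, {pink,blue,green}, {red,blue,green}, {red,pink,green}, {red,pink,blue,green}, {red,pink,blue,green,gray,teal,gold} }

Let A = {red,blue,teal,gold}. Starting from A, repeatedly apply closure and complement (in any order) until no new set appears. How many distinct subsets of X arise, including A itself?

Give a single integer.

cl via duality: int({pink,green,gray}) = {pink,green}, so X∖{pink,green} = {red,blue,gray,teal,gold}
Write k for closure, c for complement:
  1. A     = {red,blue,teal,gold}
  2. kA    = {red,blue,gray,teal,gold}
  3. cA    = {pink,green,gray}
  4. ckA   = {pink,green}
  5. kcA   = {pink,blue,green,gray,teal,gold}
  6. ckcA  = {red}
  7. kckcA = {red,gray,teal,gold}
  8. ckckcA = {pink,blue,green}
applying k or c yields no new set

8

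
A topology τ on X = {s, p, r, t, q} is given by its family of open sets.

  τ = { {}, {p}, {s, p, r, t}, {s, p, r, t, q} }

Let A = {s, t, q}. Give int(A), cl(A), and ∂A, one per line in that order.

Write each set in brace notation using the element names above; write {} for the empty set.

open subsets of A: {}; so int(A) = {}
closure: X∖int(X∖A) = X∖{p} = {s, r, t, q}
∂A = {s, r, t, q} minus {} = {s, r, t, q}

int(A) = {}
cl(A)  = {s, r, t, q}
∂A     = {s, r, t, q}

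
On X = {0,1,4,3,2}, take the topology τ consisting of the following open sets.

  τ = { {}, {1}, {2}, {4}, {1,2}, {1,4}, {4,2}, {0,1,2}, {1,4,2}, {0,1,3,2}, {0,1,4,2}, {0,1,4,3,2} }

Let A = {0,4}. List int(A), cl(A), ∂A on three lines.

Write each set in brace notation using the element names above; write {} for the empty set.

int(A) = {4}
cl(A)  = {0,4,3}
∂A     = {0,3}

interior: largest open inside A is {4} (from {}, {4})
cl via duality: int({1,3,2}) = {1,2}, so X∖{1,2} = {0,4,3}
cl∖int = {0,3}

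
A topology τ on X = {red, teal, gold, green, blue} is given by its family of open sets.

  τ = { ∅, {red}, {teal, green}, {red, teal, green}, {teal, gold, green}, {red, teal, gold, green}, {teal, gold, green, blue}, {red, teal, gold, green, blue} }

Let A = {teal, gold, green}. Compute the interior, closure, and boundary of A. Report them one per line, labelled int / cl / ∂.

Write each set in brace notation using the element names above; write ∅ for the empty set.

int(A) = {teal, gold, green}
cl(A)  = {teal, gold, green, blue}
∂A     = {blue}

U open, U⊆A: ∅, {teal, green}, {teal, gold, green}. int(A) = ⋃ = {teal, gold, green}
X∖A={red, blue}, int(X∖A)={red}, hence cl(A)={teal, gold, green, blue}
∂A: remove int from cl → {blue}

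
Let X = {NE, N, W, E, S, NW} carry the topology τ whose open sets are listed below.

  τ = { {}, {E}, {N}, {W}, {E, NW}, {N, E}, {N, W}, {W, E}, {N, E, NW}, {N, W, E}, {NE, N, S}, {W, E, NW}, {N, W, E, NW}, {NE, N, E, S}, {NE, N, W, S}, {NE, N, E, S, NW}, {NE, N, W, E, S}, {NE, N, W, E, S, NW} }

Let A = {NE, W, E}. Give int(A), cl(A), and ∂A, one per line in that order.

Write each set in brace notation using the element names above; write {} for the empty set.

open subsets of A: {}, {E}, {W}, {W, E}; so int(A) = {W, E}
closure: X∖int(X∖A) = X∖{N} = {NE, W, E, S, NW}
∂A = {NE, W, E, S, NW} minus {W, E} = {NE, S, NW}

int(A) = {W, E}
cl(A)  = {NE, W, E, S, NW}
∂A     = {NE, S, NW}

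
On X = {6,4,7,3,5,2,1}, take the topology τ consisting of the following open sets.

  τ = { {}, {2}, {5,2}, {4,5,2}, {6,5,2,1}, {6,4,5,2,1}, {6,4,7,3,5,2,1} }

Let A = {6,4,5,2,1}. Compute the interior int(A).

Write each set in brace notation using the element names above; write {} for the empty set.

open subsets of A: {}, {2}, {5,2}, {4,5,2}, {6,5,2,1}, {6,4,5,2,1}; so int(A) = {6,4,5,2,1}

{6,4,5,2,1}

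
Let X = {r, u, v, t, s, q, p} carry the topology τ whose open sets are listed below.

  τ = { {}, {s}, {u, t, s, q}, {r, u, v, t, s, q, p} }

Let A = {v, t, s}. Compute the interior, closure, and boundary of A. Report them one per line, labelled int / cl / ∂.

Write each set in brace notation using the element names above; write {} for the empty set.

U open, U⊆A: {}, {s}. int(A) = ⋃ = {s}
X∖A={r, u, q, p}, int(X∖A)={}, hence cl(A)={r, u, v, t, s, q, p}
∂A: remove int from cl → {r, u, v, t, q, p}

int(A) = {s}
cl(A)  = {r, u, v, t, s, q, p}
∂A     = {r, u, v, t, q, p}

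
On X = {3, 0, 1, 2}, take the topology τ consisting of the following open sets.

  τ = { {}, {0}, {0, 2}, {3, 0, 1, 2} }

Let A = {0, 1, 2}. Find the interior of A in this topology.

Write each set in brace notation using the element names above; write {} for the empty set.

open subsets of A: {}, {0}, {0, 2}; so int(A) = {0, 2}

{0, 2}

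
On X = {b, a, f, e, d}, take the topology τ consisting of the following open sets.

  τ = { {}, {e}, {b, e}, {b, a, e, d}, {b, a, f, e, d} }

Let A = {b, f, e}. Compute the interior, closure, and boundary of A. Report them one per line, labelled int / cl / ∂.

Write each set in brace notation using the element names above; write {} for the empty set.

int(A) = {b, e}
cl(A)  = {b, a, f, e, d}
∂A     = {a, f, d}

open subsets of A: {}, {e}, {b, e}; so int(A) = {b, e}
closure: X∖int(X∖A) = X∖{} = {b, a, f, e, d}
∂A = {b, a, f, e, d} minus {b, e} = {a, f, d}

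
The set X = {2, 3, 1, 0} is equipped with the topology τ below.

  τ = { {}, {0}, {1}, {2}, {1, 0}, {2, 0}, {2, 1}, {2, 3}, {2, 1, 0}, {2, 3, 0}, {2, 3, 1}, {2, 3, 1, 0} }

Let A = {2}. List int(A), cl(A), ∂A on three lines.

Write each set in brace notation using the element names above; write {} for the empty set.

int(A) = {2}
cl(A)  = {2, 3}
∂A     = {3}

U open, U⊆A: {}, {2}. int(A) = ⋃ = {2}
X∖A={3, 1, 0}, int(X∖A)={1, 0}, hence cl(A)={2, 3}
∂A: remove int from cl → {3}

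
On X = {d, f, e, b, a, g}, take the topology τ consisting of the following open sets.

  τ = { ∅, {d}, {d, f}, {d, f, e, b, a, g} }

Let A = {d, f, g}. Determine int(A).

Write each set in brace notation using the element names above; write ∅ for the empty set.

opens ⊆ A: ∅, {d}, {d, f}; union → int = {d, f}

{d, f}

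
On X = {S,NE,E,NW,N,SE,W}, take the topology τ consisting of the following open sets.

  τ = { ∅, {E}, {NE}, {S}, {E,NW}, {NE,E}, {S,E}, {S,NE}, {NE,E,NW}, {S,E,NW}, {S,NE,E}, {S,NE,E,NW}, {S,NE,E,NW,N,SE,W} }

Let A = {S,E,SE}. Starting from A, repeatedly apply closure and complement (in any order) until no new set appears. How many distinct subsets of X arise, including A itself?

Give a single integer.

complement {NE,NW,N,W}; its interior {NE}; cl(A) = X∖{NE} = {S,E,NW,N,SE,W}
With k = closure, c = complement:
  1. A     = {S,E,SE}
  2. kA    = {S,E,NW,N,SE,W}
  3. cA    = {NE,NW,N,W}
  4. ckA   = {NE}
  5. kcA   = {NE,NW,N,SE,W}
  6. kckA  = {NE,N,SE,W}
  7. ckcA  = {S,E}
  8. ckckA = {S,E,NW}
k, c of each give nothing new

8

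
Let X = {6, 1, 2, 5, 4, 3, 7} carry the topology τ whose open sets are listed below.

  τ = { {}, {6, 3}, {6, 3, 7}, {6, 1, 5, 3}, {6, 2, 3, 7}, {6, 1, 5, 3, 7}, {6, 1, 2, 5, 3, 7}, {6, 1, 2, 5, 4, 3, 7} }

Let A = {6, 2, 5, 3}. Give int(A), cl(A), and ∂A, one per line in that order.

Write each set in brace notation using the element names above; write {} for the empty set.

int(A) = {6, 3}
cl(A)  = {6, 1, 2, 5, 4, 3, 7}
∂A     = {1, 2, 5, 4, 7}

U open, U⊆A: {}, {6, 3}. int(A) = ⋃ = {6, 3}
X∖A={1, 4, 7}, int(X∖A)={}, hence cl(A)={6, 1, 2, 5, 4, 3, 7}
∂A: remove int from cl → {1, 2, 5, 4, 7}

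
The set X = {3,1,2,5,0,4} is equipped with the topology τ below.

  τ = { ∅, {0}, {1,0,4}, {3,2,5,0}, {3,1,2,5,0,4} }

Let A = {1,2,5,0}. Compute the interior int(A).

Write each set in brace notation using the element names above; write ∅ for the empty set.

{0}

open subsets of A: ∅, {0}; so int(A) = {0}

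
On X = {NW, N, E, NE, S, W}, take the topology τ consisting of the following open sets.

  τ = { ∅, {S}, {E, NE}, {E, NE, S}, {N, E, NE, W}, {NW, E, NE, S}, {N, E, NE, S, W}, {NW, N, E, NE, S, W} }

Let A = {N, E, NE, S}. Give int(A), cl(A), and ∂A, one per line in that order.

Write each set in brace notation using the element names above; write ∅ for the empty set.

int(A) = {E, NE, S}
cl(A)  = {NW, N, E, NE, S, W}
∂A     = {NW, N, W}

interior: largest open inside A is {E, NE, S} (from ∅, {S}, {E, NE}, {E, NE, S})
cl via duality: int({NW, W}) = ∅, so X∖∅ = {NW, N, E, NE, S, W}
cl∖int = {NW, N, W}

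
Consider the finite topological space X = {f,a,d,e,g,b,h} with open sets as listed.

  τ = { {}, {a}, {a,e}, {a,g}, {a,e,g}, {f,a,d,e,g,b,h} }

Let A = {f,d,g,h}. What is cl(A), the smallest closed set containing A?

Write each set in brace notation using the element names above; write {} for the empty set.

cl via duality: int({a,e,b}) = {a,e}, so X∖{a,e} = {f,d,g,b,h}

{f,d,g,b,h}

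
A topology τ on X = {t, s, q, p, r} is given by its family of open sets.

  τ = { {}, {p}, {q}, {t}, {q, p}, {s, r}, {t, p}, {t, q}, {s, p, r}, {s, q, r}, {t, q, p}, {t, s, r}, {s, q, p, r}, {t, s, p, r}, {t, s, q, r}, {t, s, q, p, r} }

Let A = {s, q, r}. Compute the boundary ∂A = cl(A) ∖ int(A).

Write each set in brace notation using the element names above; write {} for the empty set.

opens ⊆ A: {}, {q}, {s, r}, {s, q, r}; union → int = {s, q, r}
complement {t, p}; its interior {t, p}; cl(A) = X∖{t, p} = {s, q, r}
boundary = {s, q, r} ∖ {s, q, r} = {}

{}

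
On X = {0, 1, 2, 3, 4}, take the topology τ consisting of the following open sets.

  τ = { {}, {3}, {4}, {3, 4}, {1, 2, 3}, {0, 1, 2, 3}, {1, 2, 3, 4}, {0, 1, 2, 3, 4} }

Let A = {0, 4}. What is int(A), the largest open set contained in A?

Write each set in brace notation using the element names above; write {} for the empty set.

{4}

U open, U⊆A: {}, {4}. int(A) = ⋃ = {4}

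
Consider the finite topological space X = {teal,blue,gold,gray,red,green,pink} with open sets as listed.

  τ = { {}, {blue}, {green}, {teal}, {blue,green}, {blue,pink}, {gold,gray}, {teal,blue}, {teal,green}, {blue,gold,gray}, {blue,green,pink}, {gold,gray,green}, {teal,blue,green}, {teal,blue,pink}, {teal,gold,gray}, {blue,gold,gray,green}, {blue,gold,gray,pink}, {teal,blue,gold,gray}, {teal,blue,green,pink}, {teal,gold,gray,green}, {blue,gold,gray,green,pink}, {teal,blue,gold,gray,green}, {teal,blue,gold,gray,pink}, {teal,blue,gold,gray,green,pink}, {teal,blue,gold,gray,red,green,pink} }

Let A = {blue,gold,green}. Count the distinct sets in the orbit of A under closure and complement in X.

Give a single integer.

closure: X∖int(X∖A) = X∖{teal} = {blue,gold,gray,red,green,pink}
Let k=closure and c=complement:
  1. A     = {blue,gold,green}
  2. kA    = {blue,gold,gray,red,green,pink}
  3. cA    = {teal,gray,red,pink}
  4. ckA   = {teal}
  5. kcA   = {teal,gold,gray,red,pink}
  6. kckA  = {teal,red}
  7. ckcA  = {blue,green}
  8. ckckA = {blue,gold,gray,green,pink}
  9. kckcA = {blue,red,green,pink}
  10. ckckcA = {teal,gold,gray}
  11. kckckcA = {teal,gold,gray,red}
  12. ckckckcA = {blue,green,pink}
— saturated at 12

12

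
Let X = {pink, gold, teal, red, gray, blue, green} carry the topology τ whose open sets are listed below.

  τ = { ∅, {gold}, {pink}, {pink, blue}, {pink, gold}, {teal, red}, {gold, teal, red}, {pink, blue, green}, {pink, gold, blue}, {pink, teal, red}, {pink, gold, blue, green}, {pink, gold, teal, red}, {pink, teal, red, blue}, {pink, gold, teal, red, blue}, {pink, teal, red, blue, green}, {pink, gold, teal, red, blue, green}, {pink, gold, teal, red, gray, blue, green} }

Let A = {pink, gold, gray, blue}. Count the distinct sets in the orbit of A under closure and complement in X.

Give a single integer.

cl via duality: int({teal, red, green}) = {teal, red}, so X∖{teal, red} = {pink, gold, gray, blue, green}
Write k for closure, c for complement:
  1. A     = {pink, gold, gray, blue}
  2. kA    = {pink, gold, gray, blue, green}
  3. cA    = {teal, red, green}
  4. ckA   = {teal, red}
  5. kcA   = {teal, red, gray, green}
  6. kckA  = {teal, red, gray}
  7. ckcA  = {pink, gold, blue}
  8. ckckA = {pink, gold, blue, green}
applying k or c yields no new set

8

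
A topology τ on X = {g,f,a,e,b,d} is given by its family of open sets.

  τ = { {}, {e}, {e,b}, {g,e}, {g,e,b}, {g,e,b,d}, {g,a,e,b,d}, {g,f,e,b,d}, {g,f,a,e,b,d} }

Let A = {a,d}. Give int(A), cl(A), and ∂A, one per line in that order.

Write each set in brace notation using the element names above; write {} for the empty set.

opens ⊆ A: {}; union → int = {}
complement {g,f,e,b}; its interior {g,e,b}; cl(A) = X∖{g,e,b} = {f,a,d}
boundary = {f,a,d} ∖ {} = {f,a,d}

int(A) = {}
cl(A)  = {f,a,d}
∂A     = {f,a,d}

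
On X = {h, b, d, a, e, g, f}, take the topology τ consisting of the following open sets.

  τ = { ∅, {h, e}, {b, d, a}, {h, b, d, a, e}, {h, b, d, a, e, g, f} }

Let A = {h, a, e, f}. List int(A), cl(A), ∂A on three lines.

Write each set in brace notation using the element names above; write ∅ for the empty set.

opens ⊆ A: ∅, {h, e}; union → int = {h, e}
complement {b, d, g}; its interior ∅; cl(A) = X∖∅ = {h, b, d, a, e, g, f}
boundary = {h, b, d, a, e, g, f} ∖ {h, e} = {b, d, a, g, f}

int(A) = {h, e}
cl(A)  = {h, b, d, a, e, g, f}
∂A     = {b, d, a, g, f}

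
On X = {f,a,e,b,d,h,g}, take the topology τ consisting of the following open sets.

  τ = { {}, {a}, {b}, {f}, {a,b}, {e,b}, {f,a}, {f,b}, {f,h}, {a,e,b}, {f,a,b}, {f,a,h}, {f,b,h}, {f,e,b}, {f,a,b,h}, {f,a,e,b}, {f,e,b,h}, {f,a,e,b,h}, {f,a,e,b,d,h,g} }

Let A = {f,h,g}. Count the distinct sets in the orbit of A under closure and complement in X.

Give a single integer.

closure: X∖int(X∖A) = X∖{a,e,b} = {f,d,h,g}
Let k=closure and c=complement:
  1. A     = {f,h,g}
  2. kA    = {f,d,h,g}
  3. cA    = {a,e,b,d}
  4. ckA   = {a,e,b}
  5. kcA   = {a,e,b,d,g}
  6. ckcA  = {f,h}
— saturated at 6

6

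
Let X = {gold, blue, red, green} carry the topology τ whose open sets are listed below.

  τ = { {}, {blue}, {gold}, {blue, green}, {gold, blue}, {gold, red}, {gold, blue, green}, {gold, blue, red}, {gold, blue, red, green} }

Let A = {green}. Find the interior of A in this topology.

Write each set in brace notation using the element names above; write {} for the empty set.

open subsets of A: {}; so int(A) = {}

{}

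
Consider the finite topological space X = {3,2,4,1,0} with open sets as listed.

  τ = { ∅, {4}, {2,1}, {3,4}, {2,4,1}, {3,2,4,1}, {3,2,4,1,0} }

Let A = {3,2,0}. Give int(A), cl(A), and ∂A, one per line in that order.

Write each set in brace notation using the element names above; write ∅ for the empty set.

interior: largest open inside A is ∅ (from ∅)
cl via duality: int({4,1}) = {4}, so X∖{4} = {3,2,1,0}
cl∖int = {3,2,1,0}

int(A) = ∅
cl(A)  = {3,2,1,0}
∂A     = {3,2,1,0}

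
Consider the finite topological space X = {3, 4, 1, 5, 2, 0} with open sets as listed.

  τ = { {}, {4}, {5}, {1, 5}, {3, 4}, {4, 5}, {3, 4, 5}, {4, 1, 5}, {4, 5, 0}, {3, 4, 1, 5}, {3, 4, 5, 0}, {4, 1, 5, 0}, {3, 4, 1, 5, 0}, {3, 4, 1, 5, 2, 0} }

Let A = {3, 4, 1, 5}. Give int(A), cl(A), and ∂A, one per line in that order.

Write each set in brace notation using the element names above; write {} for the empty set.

int(A) = {3, 4, 1, 5}
cl(A)  = {3, 4, 1, 5, 2, 0}
∂A     = {2, 0}

interior: largest open inside A is {3, 4, 1, 5} (from {}, {4}, {5}, {3, 4}, {1, 5}, {4, 5}, {4, 1, 5}, {3, 4, 5}, {3, 4, 1, 5})
cl via duality: int({2, 0}) = {}, so X∖{} = {3, 4, 1, 5, 2, 0}
cl∖int = {2, 0}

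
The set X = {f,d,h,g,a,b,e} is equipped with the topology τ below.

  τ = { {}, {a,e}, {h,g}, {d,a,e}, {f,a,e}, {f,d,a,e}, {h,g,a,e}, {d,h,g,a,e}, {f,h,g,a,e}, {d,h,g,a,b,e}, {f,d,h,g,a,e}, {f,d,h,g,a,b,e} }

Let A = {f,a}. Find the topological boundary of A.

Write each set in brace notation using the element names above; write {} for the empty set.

interior: largest open inside A is {} (from {})
cl via duality: int({d,h,g,b,e}) = {h,g}, so X∖{h,g} = {f,d,a,b,e}
cl∖int = {f,d,a,b,e}

{f,d,a,b,e}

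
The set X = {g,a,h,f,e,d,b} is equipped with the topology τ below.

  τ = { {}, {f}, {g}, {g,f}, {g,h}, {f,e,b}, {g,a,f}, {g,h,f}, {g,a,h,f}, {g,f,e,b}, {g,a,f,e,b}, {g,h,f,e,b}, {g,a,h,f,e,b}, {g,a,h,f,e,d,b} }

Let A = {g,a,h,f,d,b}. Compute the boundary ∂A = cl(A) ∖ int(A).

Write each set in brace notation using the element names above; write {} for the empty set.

{e,d,b}

U open, U⊆A: {}, {f}, {g}, {g,h}, {g,f}, {g,h,f}, {g,a,f}, {g,a,h,f}. int(A) = ⋃ = {g,a,h,f}
X∖A={e}, int(X∖A)={}, hence cl(A)={g,a,h,f,e,d,b}
∂A: remove int from cl → {e,d,b}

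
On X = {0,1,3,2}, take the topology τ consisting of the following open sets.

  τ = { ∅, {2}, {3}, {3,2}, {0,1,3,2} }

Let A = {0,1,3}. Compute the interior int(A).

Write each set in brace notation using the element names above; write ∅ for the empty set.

{3}

interior: largest open inside A is {3} (from ∅, {3})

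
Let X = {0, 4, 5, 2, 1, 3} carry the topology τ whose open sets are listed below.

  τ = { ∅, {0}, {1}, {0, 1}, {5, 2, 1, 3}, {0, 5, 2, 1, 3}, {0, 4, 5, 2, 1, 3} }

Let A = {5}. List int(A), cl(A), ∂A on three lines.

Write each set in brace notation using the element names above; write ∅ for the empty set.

int(A) = ∅
cl(A)  = {4, 5, 2, 3}
∂A     = {4, 5, 2, 3}

opens ⊆ A: ∅; union → int = ∅
complement {0, 4, 2, 1, 3}; its interior {0, 1}; cl(A) = X∖{0, 1} = {4, 5, 2, 3}
boundary = {4, 5, 2, 3} ∖ ∅ = {4, 5, 2, 3}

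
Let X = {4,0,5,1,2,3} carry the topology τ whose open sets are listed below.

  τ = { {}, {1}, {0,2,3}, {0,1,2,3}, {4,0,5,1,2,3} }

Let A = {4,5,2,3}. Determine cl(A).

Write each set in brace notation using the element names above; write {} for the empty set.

complement {0,1}; its interior {1}; cl(A) = X∖{1} = {4,0,5,2,3}

{4,0,5,2,3}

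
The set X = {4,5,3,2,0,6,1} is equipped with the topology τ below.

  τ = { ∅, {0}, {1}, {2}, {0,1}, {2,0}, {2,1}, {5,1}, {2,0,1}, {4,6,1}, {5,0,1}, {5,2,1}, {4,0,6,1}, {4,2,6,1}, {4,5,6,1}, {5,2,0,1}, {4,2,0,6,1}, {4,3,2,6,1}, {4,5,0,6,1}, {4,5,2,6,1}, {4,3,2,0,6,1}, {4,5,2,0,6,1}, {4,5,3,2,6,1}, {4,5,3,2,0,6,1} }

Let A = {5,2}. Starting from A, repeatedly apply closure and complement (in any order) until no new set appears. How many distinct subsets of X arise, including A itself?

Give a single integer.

closure: X∖int(X∖A) = X∖{4,0,6,1} = {5,3,2}
Let k=closure and c=complement:
  1. A     = {5,2}
  2. kA    = {5,3,2}
  3. cA    = {4,3,0,6,1}
  4. ckA   = {4,0,6,1}
  5. kcA   = {4,5,3,0,6,1}
  6. ckcA  = {2}
  7. kckcA = {3,2}
  8. ckckcA = {4,5,0,6,1}
— saturated at 8

8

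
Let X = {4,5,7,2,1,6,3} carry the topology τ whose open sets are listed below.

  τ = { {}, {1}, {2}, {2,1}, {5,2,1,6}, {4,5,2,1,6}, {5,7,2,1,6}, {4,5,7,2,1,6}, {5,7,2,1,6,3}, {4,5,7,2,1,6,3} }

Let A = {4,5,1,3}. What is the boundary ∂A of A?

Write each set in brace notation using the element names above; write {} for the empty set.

{4,5,7,6,3}

opens ⊆ A: {}, {1}; union → int = {1}
complement {7,2,6}; its interior {2}; cl(A) = X∖{2} = {4,5,7,1,6,3}
boundary = {4,5,7,1,6,3} ∖ {1} = {4,5,7,6,3}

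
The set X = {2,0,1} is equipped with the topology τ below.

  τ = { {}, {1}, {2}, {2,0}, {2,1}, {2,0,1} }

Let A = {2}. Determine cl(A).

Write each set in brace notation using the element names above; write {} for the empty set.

complement {0,1}; its interior {1}; cl(A) = X∖{1} = {2,0}

{2,0}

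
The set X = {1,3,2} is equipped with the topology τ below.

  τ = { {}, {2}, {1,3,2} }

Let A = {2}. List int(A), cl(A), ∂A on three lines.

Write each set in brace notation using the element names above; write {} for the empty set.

int(A) = {2}
cl(A)  = {1,3,2}
∂A     = {1,3}

interior: largest open inside A is {2} (from {}, {2})
cl via duality: int({1,3}) = {}, so X∖{} = {1,3,2}
cl∖int = {1,3}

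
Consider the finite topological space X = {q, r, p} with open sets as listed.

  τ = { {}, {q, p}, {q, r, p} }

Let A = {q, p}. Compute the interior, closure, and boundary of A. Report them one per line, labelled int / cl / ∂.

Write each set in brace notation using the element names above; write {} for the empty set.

int(A) = {q, p}
cl(A)  = {q, r, p}
∂A     = {r}

open subsets of A: {}, {q, p}; so int(A) = {q, p}
closure: X∖int(X∖A) = X∖{} = {q, r, p}
∂A = {q, r, p} minus {q, p} = {r}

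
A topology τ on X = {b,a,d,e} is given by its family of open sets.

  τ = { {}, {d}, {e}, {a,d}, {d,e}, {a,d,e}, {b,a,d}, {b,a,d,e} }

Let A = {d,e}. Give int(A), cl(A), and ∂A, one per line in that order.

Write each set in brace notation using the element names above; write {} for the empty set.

int(A) = {d,e}
cl(A)  = {b,a,d,e}
∂A     = {b,a}

open subsets of A: {}, {e}, {d}, {d,e}; so int(A) = {d,e}
closure: X∖int(X∖A) = X∖{} = {b,a,d,e}
∂A = {b,a,d,e} minus {d,e} = {b,a}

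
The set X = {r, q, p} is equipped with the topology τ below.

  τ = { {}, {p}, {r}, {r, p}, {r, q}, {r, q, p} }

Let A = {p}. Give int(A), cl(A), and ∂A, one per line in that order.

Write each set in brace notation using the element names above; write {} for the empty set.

interior: largest open inside A is {p} (from {}, {p})
cl via duality: int({r, q}) = {r, q}, so X∖{r, q} = {p}
cl∖int = {}

int(A) = {p}
cl(A)  = {p}
∂A     = {}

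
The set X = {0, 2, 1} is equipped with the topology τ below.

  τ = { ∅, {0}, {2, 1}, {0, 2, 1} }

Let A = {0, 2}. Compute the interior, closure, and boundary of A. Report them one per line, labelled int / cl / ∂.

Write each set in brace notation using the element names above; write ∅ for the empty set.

int(A) = {0}
cl(A)  = {0, 2, 1}
∂A     = {2, 1}

opens ⊆ A: ∅, {0}; union → int = {0}
complement {1}; its interior ∅; cl(A) = X∖∅ = {0, 2, 1}
boundary = {0, 2, 1} ∖ {0} = {2, 1}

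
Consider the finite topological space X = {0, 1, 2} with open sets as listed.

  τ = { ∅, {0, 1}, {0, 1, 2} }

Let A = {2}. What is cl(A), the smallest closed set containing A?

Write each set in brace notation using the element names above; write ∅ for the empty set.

{2}

X∖A={0, 1}, int(X∖A)={0, 1}, hence cl(A)={2}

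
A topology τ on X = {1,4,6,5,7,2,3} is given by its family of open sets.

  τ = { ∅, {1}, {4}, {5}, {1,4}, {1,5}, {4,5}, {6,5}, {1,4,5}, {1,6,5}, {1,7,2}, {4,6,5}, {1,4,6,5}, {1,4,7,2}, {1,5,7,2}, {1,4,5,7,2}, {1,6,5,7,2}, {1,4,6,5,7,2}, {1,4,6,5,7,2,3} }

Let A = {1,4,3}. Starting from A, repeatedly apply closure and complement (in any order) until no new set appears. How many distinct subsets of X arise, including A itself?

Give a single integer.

cl via duality: int({6,5,7,2}) = {6,5}, so X∖{6,5} = {1,4,7,2,3}
Write k for closure, c for complement:
  1. A     = {1,4,3}
  2. kA    = {1,4,7,2,3}
  3. cA    = {6,5,7,2}
  4. ckA   = {6,5}
  5. kcA   = {6,5,7,2,3}
  6. kckA  = {6,5,3}
  7. ckcA  = {1,4}
  8. ckckA = {1,4,7,2}
applying k or c yields no new set

8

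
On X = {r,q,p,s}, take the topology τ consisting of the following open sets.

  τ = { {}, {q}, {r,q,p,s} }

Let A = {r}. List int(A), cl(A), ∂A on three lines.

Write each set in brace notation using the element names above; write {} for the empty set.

U open, U⊆A: {}. int(A) = ⋃ = {}
X∖A={q,p,s}, int(X∖A)={q}, hence cl(A)={r,p,s}
∂A: remove int from cl → {r,p,s}

int(A) = {}
cl(A)  = {r,p,s}
∂A     = {r,p,s}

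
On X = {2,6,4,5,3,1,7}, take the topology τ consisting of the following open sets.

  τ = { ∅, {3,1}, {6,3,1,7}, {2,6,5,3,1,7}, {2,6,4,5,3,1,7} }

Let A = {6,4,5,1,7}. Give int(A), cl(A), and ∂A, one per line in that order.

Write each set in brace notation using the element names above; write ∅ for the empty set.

open subsets of A: ∅; so int(A) = ∅
closure: X∖int(X∖A) = X∖∅ = {2,6,4,5,3,1,7}
∂A = {2,6,4,5,3,1,7} minus ∅ = {2,6,4,5,3,1,7}

int(A) = ∅
cl(A)  = {2,6,4,5,3,1,7}
∂A     = {2,6,4,5,3,1,7}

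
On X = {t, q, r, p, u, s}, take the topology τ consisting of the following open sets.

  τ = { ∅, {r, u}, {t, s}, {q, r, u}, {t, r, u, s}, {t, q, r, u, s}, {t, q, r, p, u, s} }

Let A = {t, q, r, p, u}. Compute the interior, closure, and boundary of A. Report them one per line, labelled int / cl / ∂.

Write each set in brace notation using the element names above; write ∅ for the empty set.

int(A) = {q, r, u}
cl(A)  = {t, q, r, p, u, s}
∂A     = {t, p, s}

open subsets of A: ∅, {r, u}, {q, r, u}; so int(A) = {q, r, u}
closure: X∖int(X∖A) = X∖∅ = {t, q, r, p, u, s}
∂A = {t, q, r, p, u, s} minus {q, r, u} = {t, p, s}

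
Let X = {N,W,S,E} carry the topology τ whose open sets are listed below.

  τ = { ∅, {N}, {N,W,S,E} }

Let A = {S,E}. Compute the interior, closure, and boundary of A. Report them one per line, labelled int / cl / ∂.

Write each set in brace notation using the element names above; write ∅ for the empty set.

int(A) = ∅
cl(A)  = {W,S,E}
∂A     = {W,S,E}

opens ⊆ A: ∅; union → int = ∅
complement {N,W}; its interior {N}; cl(A) = X∖{N} = {W,S,E}
boundary = {W,S,E} ∖ ∅ = {W,S,E}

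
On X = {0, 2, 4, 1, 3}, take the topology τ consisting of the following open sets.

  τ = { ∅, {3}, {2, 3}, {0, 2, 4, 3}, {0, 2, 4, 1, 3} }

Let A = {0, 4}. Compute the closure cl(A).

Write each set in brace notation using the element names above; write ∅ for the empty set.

{0, 4, 1}

X∖A={2, 1, 3}, int(X∖A)={2, 3}, hence cl(A)={0, 4, 1}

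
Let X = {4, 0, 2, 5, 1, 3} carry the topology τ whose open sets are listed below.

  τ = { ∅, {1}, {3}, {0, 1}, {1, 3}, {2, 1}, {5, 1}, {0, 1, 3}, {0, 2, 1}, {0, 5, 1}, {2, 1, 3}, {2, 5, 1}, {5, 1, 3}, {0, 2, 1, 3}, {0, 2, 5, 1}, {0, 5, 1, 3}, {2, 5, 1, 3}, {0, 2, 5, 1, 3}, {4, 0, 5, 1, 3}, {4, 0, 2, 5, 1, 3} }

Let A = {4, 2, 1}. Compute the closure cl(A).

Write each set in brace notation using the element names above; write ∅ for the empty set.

complement {0, 5, 3}; its interior {3}; cl(A) = X∖{3} = {4, 0, 2, 5, 1}

{4, 0, 2, 5, 1}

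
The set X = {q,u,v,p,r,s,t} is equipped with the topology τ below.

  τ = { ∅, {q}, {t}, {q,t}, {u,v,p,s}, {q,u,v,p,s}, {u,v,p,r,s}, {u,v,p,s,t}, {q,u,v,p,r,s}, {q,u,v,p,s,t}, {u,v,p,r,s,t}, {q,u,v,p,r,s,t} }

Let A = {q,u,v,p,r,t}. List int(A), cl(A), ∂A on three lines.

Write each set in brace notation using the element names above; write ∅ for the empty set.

interior: largest open inside A is {q,t} (from ∅, {t}, {q}, {q,t})
cl via duality: int({s}) = ∅, so X∖∅ = {q,u,v,p,r,s,t}
cl∖int = {u,v,p,r,s}

int(A) = {q,t}
cl(A)  = {q,u,v,p,r,s,t}
∂A     = {u,v,p,r,s}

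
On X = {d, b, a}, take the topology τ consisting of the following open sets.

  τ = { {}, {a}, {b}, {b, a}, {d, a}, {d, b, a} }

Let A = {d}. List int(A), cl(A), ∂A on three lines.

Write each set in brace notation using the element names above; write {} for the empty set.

opens ⊆ A: {}; union → int = {}
complement {b, a}; its interior {b, a}; cl(A) = X∖{b, a} = {d}
boundary = {d} ∖ {} = {d}

int(A) = {}
cl(A)  = {d}
∂A     = {d}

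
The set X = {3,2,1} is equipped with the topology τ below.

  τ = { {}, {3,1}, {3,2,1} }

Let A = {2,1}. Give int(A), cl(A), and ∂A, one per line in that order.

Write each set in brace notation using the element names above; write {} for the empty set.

int(A) = {}
cl(A)  = {3,2,1}
∂A     = {3,2,1}

open subsets of A: {}; so int(A) = {}
closure: X∖int(X∖A) = X∖{} = {3,2,1}
∂A = {3,2,1} minus {} = {3,2,1}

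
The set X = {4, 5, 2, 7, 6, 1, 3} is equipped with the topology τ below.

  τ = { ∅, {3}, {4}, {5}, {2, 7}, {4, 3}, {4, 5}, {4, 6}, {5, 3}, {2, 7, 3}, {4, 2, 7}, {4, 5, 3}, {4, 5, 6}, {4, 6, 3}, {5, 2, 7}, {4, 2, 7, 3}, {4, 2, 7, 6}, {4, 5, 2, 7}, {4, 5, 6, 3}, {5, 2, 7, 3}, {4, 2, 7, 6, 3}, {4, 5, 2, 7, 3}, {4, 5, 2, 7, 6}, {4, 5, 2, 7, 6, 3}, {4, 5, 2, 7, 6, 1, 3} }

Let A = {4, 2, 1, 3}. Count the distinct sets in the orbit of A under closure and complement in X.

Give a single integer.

12

X∖A={5, 7, 6}, int(X∖A)={5}, hence cl(A)={4, 2, 7, 6, 1, 3}
Orbit (k=closure, c=complement):
  1. A     = {4, 2, 1, 3}
  2. kA    = {4, 2, 7, 6, 1, 3}
  3. cA    = {5, 7, 6}
  4. ckA   = {5}
  5. kcA   = {5, 2, 7, 6, 1}
  6. kckA  = {5, 1}
  7. ckcA  = {4, 3}
  8. ckckA = {4, 2, 7, 6, 3}
  9. kckcA = {4, 6, 1, 3}
  10. ckckcA = {5, 2, 7}
  11. kckckcA = {5, 2, 7, 1}
  12. ckckckcA = {4, 6, 3}
(closed under both — stop)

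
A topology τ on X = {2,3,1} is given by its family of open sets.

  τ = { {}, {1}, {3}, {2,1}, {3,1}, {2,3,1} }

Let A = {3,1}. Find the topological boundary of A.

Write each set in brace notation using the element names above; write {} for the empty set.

open subsets of A: {}, {3}, {1}, {3,1}; so int(A) = {3,1}
closure: X∖int(X∖A) = X∖{} = {2,3,1}
∂A = {2,3,1} minus {3,1} = {2}

{2}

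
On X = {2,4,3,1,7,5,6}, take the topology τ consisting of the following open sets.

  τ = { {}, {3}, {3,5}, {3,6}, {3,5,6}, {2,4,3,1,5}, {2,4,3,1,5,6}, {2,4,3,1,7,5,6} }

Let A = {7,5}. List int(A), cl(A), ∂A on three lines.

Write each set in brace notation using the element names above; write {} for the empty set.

interior: largest open inside A is {} (from {})
cl via duality: int({2,4,3,1,6}) = {3,6}, so X∖{3,6} = {2,4,1,7,5}
cl∖int = {2,4,1,7,5}

int(A) = {}
cl(A)  = {2,4,1,7,5}
∂A     = {2,4,1,7,5}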